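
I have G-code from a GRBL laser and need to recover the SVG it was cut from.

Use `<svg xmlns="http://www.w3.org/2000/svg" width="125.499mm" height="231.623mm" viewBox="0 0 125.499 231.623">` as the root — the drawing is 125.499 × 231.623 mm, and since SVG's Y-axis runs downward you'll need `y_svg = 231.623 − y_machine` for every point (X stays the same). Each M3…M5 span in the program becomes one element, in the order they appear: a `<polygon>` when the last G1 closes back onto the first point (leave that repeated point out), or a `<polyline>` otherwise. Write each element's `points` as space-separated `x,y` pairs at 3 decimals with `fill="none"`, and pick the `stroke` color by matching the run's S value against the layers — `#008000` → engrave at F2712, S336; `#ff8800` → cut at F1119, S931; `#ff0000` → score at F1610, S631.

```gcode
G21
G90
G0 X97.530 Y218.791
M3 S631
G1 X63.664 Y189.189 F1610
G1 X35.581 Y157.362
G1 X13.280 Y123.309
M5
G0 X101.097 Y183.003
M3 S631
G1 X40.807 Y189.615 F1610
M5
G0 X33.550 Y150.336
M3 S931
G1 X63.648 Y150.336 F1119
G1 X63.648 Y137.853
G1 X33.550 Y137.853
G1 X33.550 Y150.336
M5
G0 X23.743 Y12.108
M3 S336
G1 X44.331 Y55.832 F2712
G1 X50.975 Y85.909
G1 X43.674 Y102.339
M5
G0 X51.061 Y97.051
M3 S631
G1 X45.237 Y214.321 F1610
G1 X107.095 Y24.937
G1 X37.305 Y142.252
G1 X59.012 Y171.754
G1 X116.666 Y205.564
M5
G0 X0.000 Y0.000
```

<svg xmlns="http://www.w3.org/2000/svg" width="125.499mm" height="231.623mm" viewBox="0 0 125.499 231.623">
  <polyline points="97.530,12.832 63.664,42.434 35.581,74.261 13.280,108.314" fill="none" stroke="#ff0000"/>
  <polyline points="101.097,48.620 40.807,42.008" fill="none" stroke="#ff0000"/>
  <polygon points="33.550,81.287 63.648,81.287 63.648,93.770 33.550,93.770" fill="none" stroke="#ff8800"/>
  <polyline points="23.743,219.515 44.331,175.791 50.975,145.714 43.674,129.284" fill="none" stroke="#008000"/>
  <polyline points="51.061,134.572 45.237,17.302 107.095,206.686 37.305,89.371 59.012,59.869 116.666,26.059" fill="none" stroke="#ff0000"/>
</svg>

Each laser-on run becomes one SVG element. Flip Y back into SVG space with y_svg = 231.623 − y_machine.

Run 1: S631 ⇒ score layer `#ff0000`. The run is open, so emit a `<polyline>` with points (Y-flipped): 97.530,12.832 63.664,42.434 35.581,74.261 13.280,108.314.

Run 2: S631 ⇒ score layer `#ff0000`. The run is open, so emit a `<polyline>` with points (Y-flipped): 101.097,48.620 40.807,42.008.

Run 3: power S931 maps to stroke `#ff8800` (cut). The run returns to its start, so emit a `<polygon>` with points (Y-flipped): 33.550,81.287 63.648,81.287 63.648,93.770 33.550,93.770.

Run 4: power S336 maps to stroke `#008000` (engrave). The run is open, so emit a `<polyline>` with points (Y-flipped): 23.743,219.515 44.331,175.791 50.975,145.714 43.674,129.284.

Run 5: the run's S631 means `#ff0000` (score). The run is open, so emit a `<polyline>` with points (Y-flipped): 51.061,134.572 45.237,17.302 107.095,206.686 37.305,89.371 59.012,59.869 116.666,26.059.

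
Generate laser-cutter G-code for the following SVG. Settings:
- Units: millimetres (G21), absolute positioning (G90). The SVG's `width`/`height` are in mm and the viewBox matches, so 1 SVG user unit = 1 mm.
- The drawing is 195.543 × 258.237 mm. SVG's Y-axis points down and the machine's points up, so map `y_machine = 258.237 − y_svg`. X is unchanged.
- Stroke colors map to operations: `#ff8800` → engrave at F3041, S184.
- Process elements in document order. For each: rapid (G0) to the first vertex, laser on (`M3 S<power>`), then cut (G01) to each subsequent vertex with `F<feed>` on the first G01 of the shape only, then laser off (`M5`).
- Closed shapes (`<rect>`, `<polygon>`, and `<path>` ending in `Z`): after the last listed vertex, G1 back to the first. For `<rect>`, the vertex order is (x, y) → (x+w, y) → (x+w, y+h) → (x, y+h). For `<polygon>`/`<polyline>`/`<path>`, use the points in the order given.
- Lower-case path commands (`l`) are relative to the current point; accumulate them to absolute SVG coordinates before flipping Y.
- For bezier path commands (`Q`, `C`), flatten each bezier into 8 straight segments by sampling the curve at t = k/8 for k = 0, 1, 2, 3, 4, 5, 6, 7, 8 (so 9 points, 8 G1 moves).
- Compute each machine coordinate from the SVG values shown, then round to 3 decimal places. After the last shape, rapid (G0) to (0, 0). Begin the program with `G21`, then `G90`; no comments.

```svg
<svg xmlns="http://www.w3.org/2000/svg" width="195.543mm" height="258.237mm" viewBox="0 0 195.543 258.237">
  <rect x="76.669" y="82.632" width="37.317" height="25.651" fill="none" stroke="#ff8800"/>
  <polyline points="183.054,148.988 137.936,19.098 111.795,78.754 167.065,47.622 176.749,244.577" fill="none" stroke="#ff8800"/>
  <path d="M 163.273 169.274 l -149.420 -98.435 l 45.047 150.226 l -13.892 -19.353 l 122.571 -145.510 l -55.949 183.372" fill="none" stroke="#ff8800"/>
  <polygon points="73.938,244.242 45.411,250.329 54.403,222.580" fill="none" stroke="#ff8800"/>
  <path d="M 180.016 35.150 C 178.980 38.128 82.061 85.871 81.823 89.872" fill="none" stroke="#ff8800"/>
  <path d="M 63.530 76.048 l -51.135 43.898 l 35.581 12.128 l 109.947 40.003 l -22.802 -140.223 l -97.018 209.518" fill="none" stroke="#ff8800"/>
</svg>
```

G21
G90
G0 X76.669 Y175.605
M3 S184
G01 X113.986 Y175.605 F3041
G01 X113.986 Y149.954
G01 X76.669 Y149.954
G01 X76.669 Y175.605
M5
G0 X183.054 Y109.249
M3 S184
G01 X137.936 Y239.139 F3041
G01 X111.795 Y179.483
G01 X167.065 Y210.615
G01 X176.749 Y13.660
M5
G0 X163.273 Y88.963
M3 S184
G01 X13.853 Y187.398 F3041
G01 X58.900 Y37.172
G01 X45.008 Y56.525
G01 X167.579 Y202.035
G01 X111.630 Y18.663
M5
G0 X73.938 Y13.995
M3 S184
G01 X45.411 Y7.908 F3041
G01 X54.403 Y35.657
G01 X73.938 Y13.995
M5
G0 X180.016 Y223.087
M3 S184
G01 X175.509 Y220.045 F3041
G01 X164.270 Y213.843
G01 X148.555 Y205.519
G01 X130.620 Y196.110
G01 X112.723 Y186.652
G01 X97.120 Y178.184
G01 X86.068 Y171.743
G01 X81.823 Y168.365
M5
G0 X63.530 Y182.189
M3 S184
G01 X12.395 Y138.291 F3041
G01 X47.976 Y126.163
G01 X157.923 Y86.160
G01 X135.121 Y226.383
G01 X38.103 Y16.865
M5
G0 X0.000 Y0.000

1 u = 1 mm; y_m = 258.237 − y.

[1] `<rect>` rectangle, #ff8800→engrave S184 F3041: (76.669,175.605) → (113.986,175.605) → (113.986,149.954) → (76.669,149.954) → (76.669,175.605) (closed)

[2] `<polyline>` open polyline, #ff8800→engrave S184 F3041: (183.054,109.249) → (137.936,239.139) → (111.795,179.483) → (167.065,210.615) → (176.749,13.660)

[3] `<path>` open polyline, #ff8800→engrave S184 F3041: (163.273,88.963) → (13.853,187.398) → (58.900,37.172) → (45.008,56.525) → (167.579,202.035) → (111.630,18.663)

[4] `<polygon>` regular polygon, #ff8800→engrave S184 F3041: (73.938,13.995) → (45.411,7.908) → (54.403,35.657) → (73.938,13.995) (closed)

[5] `<path>` cubic bezier, #ff8800→engrave S184 F3041: (180.016,223.087) → (175.509,220.045) → (164.270,213.843) → (148.555,205.519) → (130.620,196.110) → (112.723,186.652) → (97.120,178.184) → (86.068,171.743) → (81.823,168.365)

[6] `<path>` open polyline, #ff8800→engrave S184 F3041: (63.530,182.189) → (12.395,138.291) → (47.976,126.163) → (157.923,86.160) → (135.121,226.383) → (38.103,16.865)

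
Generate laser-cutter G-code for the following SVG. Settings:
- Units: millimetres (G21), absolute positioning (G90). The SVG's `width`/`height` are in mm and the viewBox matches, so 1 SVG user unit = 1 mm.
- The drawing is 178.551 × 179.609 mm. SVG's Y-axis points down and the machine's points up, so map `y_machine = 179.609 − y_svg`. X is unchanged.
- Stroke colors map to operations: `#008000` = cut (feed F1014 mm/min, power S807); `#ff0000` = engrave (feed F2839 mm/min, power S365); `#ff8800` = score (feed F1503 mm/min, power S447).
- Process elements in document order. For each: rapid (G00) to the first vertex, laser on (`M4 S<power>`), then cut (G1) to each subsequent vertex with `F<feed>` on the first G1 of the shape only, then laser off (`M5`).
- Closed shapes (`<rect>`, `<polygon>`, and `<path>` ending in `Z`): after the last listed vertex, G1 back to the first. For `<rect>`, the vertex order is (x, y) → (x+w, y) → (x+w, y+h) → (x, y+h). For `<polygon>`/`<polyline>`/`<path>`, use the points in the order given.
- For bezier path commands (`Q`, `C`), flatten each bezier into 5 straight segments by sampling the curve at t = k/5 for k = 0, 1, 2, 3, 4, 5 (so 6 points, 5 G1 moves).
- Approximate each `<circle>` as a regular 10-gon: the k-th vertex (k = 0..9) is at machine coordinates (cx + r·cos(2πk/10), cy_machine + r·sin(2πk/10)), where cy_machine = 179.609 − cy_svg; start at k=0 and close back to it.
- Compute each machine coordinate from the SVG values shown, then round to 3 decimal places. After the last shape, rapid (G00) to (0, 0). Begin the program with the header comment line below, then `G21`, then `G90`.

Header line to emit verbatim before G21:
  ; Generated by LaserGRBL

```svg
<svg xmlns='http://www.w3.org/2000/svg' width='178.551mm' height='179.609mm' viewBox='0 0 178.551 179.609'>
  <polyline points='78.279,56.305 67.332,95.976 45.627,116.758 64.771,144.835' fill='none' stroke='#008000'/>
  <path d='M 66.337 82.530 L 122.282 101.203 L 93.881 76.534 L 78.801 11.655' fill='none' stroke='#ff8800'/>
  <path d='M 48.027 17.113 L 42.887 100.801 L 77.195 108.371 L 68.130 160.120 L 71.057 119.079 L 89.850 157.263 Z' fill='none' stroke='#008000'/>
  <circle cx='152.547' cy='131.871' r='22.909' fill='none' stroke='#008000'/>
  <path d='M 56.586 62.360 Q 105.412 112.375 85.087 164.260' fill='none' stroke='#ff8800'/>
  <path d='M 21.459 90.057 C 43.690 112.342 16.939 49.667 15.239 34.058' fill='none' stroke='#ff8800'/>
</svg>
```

; Generated by LaserGRBL
G21
G90
G00 X78.279 Y123.304
M4 S807
G1 X67.332 Y83.633 F1014
G1 X45.627 Y62.851
G1 X64.771 Y34.774
M5
G00 X66.337 Y97.079
M4 S447
G1 X122.282 Y78.406 F1503
G1 X93.881 Y103.075
G1 X78.801 Y167.954
M5
G00 X48.027 Y162.496
M4 S807
G1 X42.887 Y78.808 F1014
G1 X77.195 Y71.238
G1 X68.130 Y19.489
G1 X71.057 Y60.530
G1 X89.850 Y22.346
G1 X48.027 Y162.496
M5
G00 X175.456 Y47.738
M4 S807
G1 X171.081 Y61.204 F1014
G1 X159.626 Y69.526
G1 X145.468 Y69.526
G1 X134.013 Y61.204
G1 X129.638 Y47.738
G1 X134.013 Y34.272
G1 X145.468 Y25.950
G1 X159.626 Y25.950
G1 X171.081 Y34.272
G1 X175.456 Y47.738
M5
G00 X56.586 Y117.249
M4 S447
G1 X73.350 Y97.168 F1503
G1 X84.583 Y76.938
G1 X90.283 Y56.558
G1 X90.451 Y36.028
G1 X85.087 Y15.349
M5
G00 X21.459 Y89.552
M4 S447
G1 X29.512 Y85.320 F1503
G1 X29.363 Y95.141
G1 X24.565 Y112.678
G1 X18.673 Y131.594
G1 X15.239 Y145.551
M5
G00 X0.000 Y0.000

viewBox `0 0 178.551 179.609` with mm width/height → 1 unit = 1 mm. Flip: y_m = 179.609 − y_svg.

**Shape 1** — `<polyline>` open polyline, stroke `#008000` → cut (S807, F1014). Machine vertices: (78.279,123.304) → (67.332,83.633) → (45.627,62.851) → (64.771,34.774). Open path.

**Shape 2** — `<path>` open polyline, stroke `#ff8800` → score (S447, F1503). Machine vertices: (66.337,97.079) → (122.282,78.406) → (93.881,103.075) → (78.801,167.954). Open path.

**Shape 3** — `<path>` closed polygon, stroke `#008000` → cut (S807, F1014). Machine vertices: (48.027,162.496) → (42.887,78.808) → (77.195,71.238) → (68.130,19.489) → (71.057,60.530) → (89.850,22.346) → (48.027,162.496). Closed: final G1 returns to the first vertex.

**Shape 4** — `<circle>` circle, stroke `#008000` → cut (S807, F1014). Machine vertices: (175.456,47.738) → (171.081,61.204) → (159.626,69.526) → (145.468,69.526) → (134.013,61.204) → (129.638,47.738) → (134.013,34.272) → (145.468,25.950) → (159.626,25.950) → (171.081,34.272) → (175.456,47.738). Closed: final G1 returns to the first vertex.

**Shape 5** — `<path>` quadratic bezier, stroke `#ff8800` → score (S447, F1503). Control points (SVG): P0=(56.586,62.360), P1=(105.412,112.375), P2=(85.087,164.260); sampled at t=k/5. Machine vertices: (56.586,117.249) → (73.350,97.168) → (84.583,76.938) → (90.283,56.558) → (90.451,36.028) → (85.087,15.349). Open path.

**Shape 6** — `<path>` cubic bezier, stroke `#ff8800` → score (S447, F1503). Control points (SVG): P0=(21.459,90.057), P1=(43.690,112.342), P2=(16.939,49.667), P3=(15.239,34.058); sampled at t=k/5. Machine vertices: (21.459,89.552) → (29.512,85.320) → (29.363,95.141) → (24.565,112.678) → (18.673,131.594) → (15.239,145.551). Open path.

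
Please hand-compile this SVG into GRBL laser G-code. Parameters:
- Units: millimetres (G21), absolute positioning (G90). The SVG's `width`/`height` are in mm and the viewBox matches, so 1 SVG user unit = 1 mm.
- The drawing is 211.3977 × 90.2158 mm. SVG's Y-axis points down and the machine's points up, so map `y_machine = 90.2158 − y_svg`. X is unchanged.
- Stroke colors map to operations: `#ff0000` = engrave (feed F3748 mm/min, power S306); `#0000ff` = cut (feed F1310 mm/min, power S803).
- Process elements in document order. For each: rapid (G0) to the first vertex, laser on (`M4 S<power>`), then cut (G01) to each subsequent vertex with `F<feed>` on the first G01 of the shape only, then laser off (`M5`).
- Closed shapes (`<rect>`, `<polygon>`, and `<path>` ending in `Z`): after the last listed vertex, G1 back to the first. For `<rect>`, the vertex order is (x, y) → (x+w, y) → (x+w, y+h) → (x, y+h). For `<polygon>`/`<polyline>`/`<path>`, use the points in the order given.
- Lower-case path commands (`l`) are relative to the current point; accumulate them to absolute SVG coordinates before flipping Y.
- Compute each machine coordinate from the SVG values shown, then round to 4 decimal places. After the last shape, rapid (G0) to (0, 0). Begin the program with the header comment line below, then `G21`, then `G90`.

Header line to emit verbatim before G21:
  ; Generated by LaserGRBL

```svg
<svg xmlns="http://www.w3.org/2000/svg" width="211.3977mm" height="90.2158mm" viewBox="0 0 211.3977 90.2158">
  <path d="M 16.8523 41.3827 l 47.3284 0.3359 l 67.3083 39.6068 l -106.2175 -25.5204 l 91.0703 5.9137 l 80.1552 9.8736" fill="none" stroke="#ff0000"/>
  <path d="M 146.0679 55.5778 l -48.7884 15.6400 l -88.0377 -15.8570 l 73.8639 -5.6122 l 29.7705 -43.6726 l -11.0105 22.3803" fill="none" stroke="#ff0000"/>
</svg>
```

; Generated by LaserGRBL
G21
G90
G0 X16.8523 Y48.8331
M4 S306
G01 X64.1807 Y48.4972 F3748
G01 X131.4890 Y8.8904
G01 X25.2715 Y34.4108
G01 X116.3418 Y28.4971
G01 X196.4970 Y18.6235
M5
G0 X146.0679 Y34.6380
M4 S306
G01 X97.2795 Y18.9980 F3748
G01 X9.2418 Y34.8550
G01 X83.1057 Y40.4672
G01 X112.8762 Y84.1398
G01 X101.8657 Y61.7595
M5
G0 X0.0000 Y0.0000

Since the viewBox matches the mm dimensions, user units are millimetres directly. The only transform is the Y-flip y_m = 90.2158 − y_svg.

Shape 1 is a open polyline drawn with `<path>`. Its stroke #ff0000 means engrave at S306, F3748. After flipping Y the toolpath is (16.8523,48.8331) → (64.1807,48.4972) → (131.4890,8.8904) → (25.2715,34.4108) → (116.3418,28.4971) → (196.4970,18.6235).

Shape 2 is a open polyline drawn with `<path>`. Its stroke #ff0000 means engrave at S306, F3748. After flipping Y the toolpath is (146.0679,34.6380) → (97.2795,18.9980) → (9.2418,34.8550) → (83.1057,40.4672) → (112.8762,84.1398) → (101.8657,61.7595).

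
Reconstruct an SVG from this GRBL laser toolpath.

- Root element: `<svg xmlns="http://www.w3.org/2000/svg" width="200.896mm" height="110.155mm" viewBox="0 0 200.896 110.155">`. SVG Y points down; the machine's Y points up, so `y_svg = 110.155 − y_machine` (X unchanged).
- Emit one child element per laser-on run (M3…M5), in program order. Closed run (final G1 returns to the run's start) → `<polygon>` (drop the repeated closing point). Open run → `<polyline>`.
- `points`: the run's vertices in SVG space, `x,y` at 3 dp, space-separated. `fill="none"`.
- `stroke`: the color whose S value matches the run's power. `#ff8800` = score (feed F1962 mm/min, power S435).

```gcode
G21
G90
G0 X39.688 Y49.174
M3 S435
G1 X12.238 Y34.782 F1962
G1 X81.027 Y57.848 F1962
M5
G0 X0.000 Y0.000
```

<svg xmlns="http://www.w3.org/2000/svg" width="200.896mm" height="110.155mm" viewBox="0 0 200.896 110.155">
  <polyline points="39.688,60.981 12.238,75.373 81.027,52.307" fill="none" stroke="#ff8800"/>
</svg>

Each laser-on run becomes one SVG element. Flip Y back into SVG space with y_svg = 110.155 − y_machine. Every run uses S435, so all elements get stroke `#ff8800` (score).

Run 1: The run is open, so emit a `<polyline>` with points (Y-flipped): 39.688,60.981 12.238,75.373 81.027,52.307.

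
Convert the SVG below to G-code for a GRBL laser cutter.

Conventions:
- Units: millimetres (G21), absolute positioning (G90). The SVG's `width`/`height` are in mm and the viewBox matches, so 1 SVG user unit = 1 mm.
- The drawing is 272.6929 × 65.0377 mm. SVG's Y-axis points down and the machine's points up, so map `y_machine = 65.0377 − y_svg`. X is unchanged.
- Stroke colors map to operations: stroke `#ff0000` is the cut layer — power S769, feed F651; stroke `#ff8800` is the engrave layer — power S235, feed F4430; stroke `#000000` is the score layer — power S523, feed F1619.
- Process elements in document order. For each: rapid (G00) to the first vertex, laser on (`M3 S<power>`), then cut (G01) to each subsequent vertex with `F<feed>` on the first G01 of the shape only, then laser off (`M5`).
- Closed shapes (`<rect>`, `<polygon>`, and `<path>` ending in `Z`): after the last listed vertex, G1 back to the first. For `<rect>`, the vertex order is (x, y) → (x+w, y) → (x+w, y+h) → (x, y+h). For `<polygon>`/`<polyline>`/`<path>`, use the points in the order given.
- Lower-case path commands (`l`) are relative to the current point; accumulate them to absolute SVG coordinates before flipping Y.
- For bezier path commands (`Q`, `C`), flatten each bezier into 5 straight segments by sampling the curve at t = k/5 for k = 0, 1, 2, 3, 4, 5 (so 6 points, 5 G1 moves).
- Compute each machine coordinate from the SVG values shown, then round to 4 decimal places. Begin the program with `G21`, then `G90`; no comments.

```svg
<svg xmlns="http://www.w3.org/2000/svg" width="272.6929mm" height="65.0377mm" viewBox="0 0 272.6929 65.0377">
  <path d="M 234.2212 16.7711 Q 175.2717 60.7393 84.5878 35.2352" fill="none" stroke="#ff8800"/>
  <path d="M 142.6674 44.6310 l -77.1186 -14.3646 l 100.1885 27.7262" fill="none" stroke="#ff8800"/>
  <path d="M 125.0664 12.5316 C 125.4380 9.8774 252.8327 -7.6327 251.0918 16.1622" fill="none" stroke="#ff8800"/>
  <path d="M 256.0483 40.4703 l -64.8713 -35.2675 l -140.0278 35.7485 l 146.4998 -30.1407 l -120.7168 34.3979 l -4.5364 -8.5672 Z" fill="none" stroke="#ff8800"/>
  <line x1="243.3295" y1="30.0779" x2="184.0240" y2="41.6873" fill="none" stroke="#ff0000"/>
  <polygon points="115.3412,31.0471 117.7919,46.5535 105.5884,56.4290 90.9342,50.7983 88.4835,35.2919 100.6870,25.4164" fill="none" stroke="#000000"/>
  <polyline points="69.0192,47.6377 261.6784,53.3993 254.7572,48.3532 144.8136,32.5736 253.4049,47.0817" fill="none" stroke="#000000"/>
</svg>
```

G21
G90
G00 X234.2212 Y48.2666
M3 S235
G01 X209.3720 Y33.4582 F4430
G01 X181.9841 Y24.2076
G01 X152.0574 Y20.5148
G01 X119.5920 Y22.3798
G01 X84.5878 Y29.8025
M5
G00 X142.6674 Y20.4067
M3 S235
G01 X65.5488 Y34.7713 F4430
G01 X165.7373 Y7.0451
M5
G00 X125.0664 Y52.5061
M3 S235
G01 X138.4829 Y55.4320 F4430
G01 X170.0893 Y59.2277
G01 X207.5899 Y61.1973
G01 X238.6893 Y58.6451
G01 X251.0918 Y48.8755
M5
G00 X256.0483 Y24.5674
M3 S235
G01 X191.1770 Y59.8349 F4430
G01 X51.1492 Y24.0864
G01 X197.6490 Y54.2271
G01 X76.9322 Y19.8292
G01 X72.3958 Y28.3964
G01 X256.0483 Y24.5674
M5
G00 X243.3295 Y34.9598
M3 S769
G01 X184.0240 Y23.3504 F651
M5
G00 X115.3412 Y33.9906
M3 S523
G01 X117.7919 Y18.4842 F1619
G01 X105.5884 Y8.6087
G01 X90.9342 Y14.2394
G01 X88.4835 Y29.7458
G01 X100.6870 Y39.6213
G01 X115.3412 Y33.9906
M5
G00 X69.0192 Y17.4000
M3 S523
G01 X261.6784 Y11.6384 F1619
G01 X254.7572 Y16.6845
G01 X144.8136 Y32.4641
G01 X253.4049 Y17.9560
M5

viewBox `0 0 272.6929 65.0377` with mm width/height → 1 unit = 1 mm. Flip: y_m = 65.0377 − y_svg.

**Shape 1** — `<path>` quadratic bezier, stroke `#ff8800` → engrave (S235, F4430). Control points (SVG): P0=(234.2212,16.7711), P1=(175.2717,60.7393), P2=(84.5878,35.2352); sampled at t=k/5. Machine vertices: (234.2212,48.2666) → (209.3720,33.4582) → (181.9841,24.2076) → (152.0574,20.5148) → (119.5920,22.3798) → (84.5878,29.8025). Open path.

**Shape 2** — `<path>` open polyline, stroke `#ff8800` → engrave (S235, F4430). Machine vertices: (142.6674,20.4067) → (65.5488,34.7713) → (165.7373,7.0451). Open path.

**Shape 3** — `<path>` cubic bezier, stroke `#ff8800` → engrave (S235, F4430). Control points (SVG): P0=(125.0664,12.5316), P1=(125.4380,9.8774), P2=(252.8327,-7.6327), P3=(251.0918,16.1622); sampled at t=k/5. Machine vertices: (125.0664,52.5061) → (138.4829,55.4320) → (170.0893,59.2277) → (207.5899,61.1973) → (238.6893,58.6451) → (251.0918,48.8755). Open path.

**Shape 4** — `<path>` closed polygon, stroke `#ff8800` → engrave (S235, F4430). Machine vertices: (256.0483,24.5674) → (191.1770,59.8349) → (51.1492,24.0864) → (197.6490,54.2271) → (76.9322,19.8292) → (72.3958,28.3964) → (256.0483,24.5674). Closed: final G1 returns to the first vertex.

**Shape 5** — `<line>` line segment, stroke `#ff0000` → cut (S769, F651). Machine vertices: (243.3295,34.9598) → (184.0240,23.3504). Open path.

**Shape 6** — `<polygon>` regular polygon, stroke `#000000` → score (S523, F1619). Machine vertices: (115.3412,33.9906) → (117.7919,18.4842) → (105.5884,8.6087) → (90.9342,14.2394) → (88.4835,29.7458) → (100.6870,39.6213) → (115.3412,33.9906). Closed: final G1 returns to the first vertex.

**Shape 7** — `<polyline>` open polyline, stroke `#000000` → score (S523, F1619). Machine vertices: (69.0192,17.4000) → (261.6784,11.6384) → (254.7572,16.6845) → (144.8136,32.4641) → (253.4049,17.9560). Open path.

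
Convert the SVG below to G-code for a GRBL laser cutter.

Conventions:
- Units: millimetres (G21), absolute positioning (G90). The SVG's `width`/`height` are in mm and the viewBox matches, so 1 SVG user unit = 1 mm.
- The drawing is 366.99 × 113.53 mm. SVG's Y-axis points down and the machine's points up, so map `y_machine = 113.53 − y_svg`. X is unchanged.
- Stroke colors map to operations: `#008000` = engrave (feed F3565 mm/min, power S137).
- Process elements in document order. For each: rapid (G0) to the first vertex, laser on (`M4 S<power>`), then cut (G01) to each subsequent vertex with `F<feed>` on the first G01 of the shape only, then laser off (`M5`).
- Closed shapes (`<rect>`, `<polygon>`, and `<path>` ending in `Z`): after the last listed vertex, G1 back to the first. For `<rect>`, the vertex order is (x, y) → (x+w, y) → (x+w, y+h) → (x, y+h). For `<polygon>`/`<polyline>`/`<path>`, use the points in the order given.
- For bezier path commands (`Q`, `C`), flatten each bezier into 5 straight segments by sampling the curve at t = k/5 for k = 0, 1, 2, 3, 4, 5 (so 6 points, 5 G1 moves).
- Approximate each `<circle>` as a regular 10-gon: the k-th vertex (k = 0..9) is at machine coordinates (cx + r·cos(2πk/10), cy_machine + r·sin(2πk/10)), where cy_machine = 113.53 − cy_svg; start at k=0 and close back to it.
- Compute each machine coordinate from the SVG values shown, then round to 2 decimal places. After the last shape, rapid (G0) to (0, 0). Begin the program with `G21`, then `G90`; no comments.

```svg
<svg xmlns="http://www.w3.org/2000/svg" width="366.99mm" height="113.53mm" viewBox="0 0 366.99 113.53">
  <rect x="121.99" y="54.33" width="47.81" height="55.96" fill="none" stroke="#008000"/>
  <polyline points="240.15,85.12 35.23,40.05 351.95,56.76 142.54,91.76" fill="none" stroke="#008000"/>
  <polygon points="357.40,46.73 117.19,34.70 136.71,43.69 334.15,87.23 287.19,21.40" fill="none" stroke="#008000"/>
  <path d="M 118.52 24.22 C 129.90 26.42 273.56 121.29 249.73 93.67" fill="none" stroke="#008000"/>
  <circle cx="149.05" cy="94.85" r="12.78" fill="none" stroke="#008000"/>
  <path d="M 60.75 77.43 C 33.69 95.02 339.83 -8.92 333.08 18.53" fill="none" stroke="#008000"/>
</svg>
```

G21
G90
G0 X121.99 Y59.20
M4 S137
G01 X169.80 Y59.20 F3565
G01 X169.80 Y3.24
G01 X121.99 Y3.24
G01 X121.99 Y59.20
M5
G0 X240.15 Y28.41
M4 S137
G01 X35.23 Y73.48 F3565
G01 X351.95 Y56.77
G01 X142.54 Y21.77
M5
G0 X357.40 Y66.80
M4 S137
G01 X117.19 Y78.83 F3565
G01 X136.71 Y69.84
G01 X334.15 Y26.30
G01 X287.19 Y92.13
G01 X357.40 Y66.80
M5
G0 X118.52 Y89.31
M4 S137
G01 X138.82 Y78.59 F3565
G01 X176.49 Y55.96
G01 X217.12 Y31.74
G01 X246.33 Y16.27
G01 X249.73 Y19.86
M5
G0 X161.83 Y18.68
M4 S137
G01 X159.39 Y26.19 F3565
G01 X153.00 Y30.83
G01 X145.10 Y30.83
G01 X138.71 Y26.19
G01 X136.27 Y18.68
G01 X138.71 Y11.17
G01 X145.10 Y6.53
G01 X153.00 Y6.53
G01 X159.39 Y11.17
G01 X161.83 Y18.68
M5
G0 X60.75 Y36.10
M4 S137
G01 X79.33 Y38.11 F3565
G01 X146.86 Y57.14
G01 X232.34 Y81.06
G01 X304.75 Y97.73
G01 X333.08 Y95.00
M5
G0 X0.00 Y0.00

1 u = 1 mm; y_m = 113.53 − y.

[1] `<rect>` rectangle, #008000→engrave S137 F3565: (121.99,59.20) → (169.80,59.20) → (169.80,3.24) → (121.99,3.24) → (121.99,59.20) (closed)

[2] `<polyline>` open polyline, #008000→engrave S137 F3565: (240.15,28.41) → (35.23,73.48) → (351.95,56.77) → (142.54,21.77)

[3] `<polygon>` closed polygon, #008000→engrave S137 F3565: (357.40,66.80) → (117.19,78.83) → (136.71,69.84) → (334.15,26.30) → (287.19,92.13) → (357.40,66.80) (closed)

[4] `<path>` cubic bezier, #008000→engrave S137 F3565: (118.52,89.31) → (138.82,78.59) → (176.49,55.96) → (217.12,31.74) → (246.33,16.27) → (249.73,19.86)

[5] `<circle>` circle, #008000→engrave S137 F3565: (161.83,18.68) → (159.39,26.19) → (153.00,30.83) → (145.10,30.83) → (138.71,26.19) → (136.27,18.68) → (138.71,11.17) → (145.10,6.53) → (153.00,6.53) → (159.39,11.17) → (161.83,18.68) (closed)

[6] `<path>` cubic bezier, #008000→engrave S137 F3565: (60.75,36.10) → (79.33,38.11) → (146.86,57.14) → (232.34,81.06) → (304.75,97.73) → (333.08,95.00)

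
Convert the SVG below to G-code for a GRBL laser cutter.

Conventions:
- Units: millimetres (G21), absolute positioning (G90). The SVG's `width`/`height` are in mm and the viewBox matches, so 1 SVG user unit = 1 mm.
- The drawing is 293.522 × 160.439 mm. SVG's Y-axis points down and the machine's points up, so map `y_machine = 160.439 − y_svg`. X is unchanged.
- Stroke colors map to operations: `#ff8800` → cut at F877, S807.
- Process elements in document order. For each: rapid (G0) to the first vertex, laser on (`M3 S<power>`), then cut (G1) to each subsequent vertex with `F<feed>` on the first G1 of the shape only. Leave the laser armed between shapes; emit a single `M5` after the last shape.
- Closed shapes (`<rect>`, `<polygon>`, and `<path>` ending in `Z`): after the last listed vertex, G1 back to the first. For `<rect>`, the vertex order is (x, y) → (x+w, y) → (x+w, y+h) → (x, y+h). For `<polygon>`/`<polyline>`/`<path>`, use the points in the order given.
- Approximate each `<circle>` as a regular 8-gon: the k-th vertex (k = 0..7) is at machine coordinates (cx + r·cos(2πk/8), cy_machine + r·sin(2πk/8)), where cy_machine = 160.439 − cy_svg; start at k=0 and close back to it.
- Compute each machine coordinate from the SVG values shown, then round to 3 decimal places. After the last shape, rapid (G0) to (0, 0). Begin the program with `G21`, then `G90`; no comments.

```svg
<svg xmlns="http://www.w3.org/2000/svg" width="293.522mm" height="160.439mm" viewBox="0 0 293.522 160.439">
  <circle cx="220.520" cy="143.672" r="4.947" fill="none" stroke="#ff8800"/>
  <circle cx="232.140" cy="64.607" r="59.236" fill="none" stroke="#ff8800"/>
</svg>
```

G21
G90
G0 X225.467 Y16.767
M3 S807
G1 X224.018 Y20.265 F877
G1 X220.520 Y21.714
G1 X217.022 Y20.265
G1 X215.573 Y16.767
G1 X217.022 Y13.269
G1 X220.520 Y11.820
G1 X224.018 Y13.269
G1 X225.467 Y16.767
G0 X291.376 Y95.832
M3 S807
G1 X274.026 Y137.718 F877
G1 X232.140 Y155.068
G1 X190.254 Y137.718
G1 X172.904 Y95.832
G1 X190.254 Y53.946
G1 X232.140 Y36.596
G1 X274.026 Y53.946
G1 X291.376 Y95.832
M5
G0 X0.000 Y0.000

1 u = 1 mm; y_m = 160.439 − y.

[1] `<circle>` circle, #ff8800→cut S807 F877: (225.467,16.767) → (224.018,20.265) → (220.520,21.714) → (217.022,20.265) → (215.573,16.767) → (217.022,13.269) → (220.520,11.820) → (224.018,13.269) → (225.467,16.767) (closed)

[2] `<circle>` circle, #ff8800→cut S807 F877: (291.376,95.832) → (274.026,137.718) → (232.140,155.068) → (190.254,137.718) → (172.904,95.832) → (190.254,53.946) → (232.140,36.596) → (274.026,53.946) → (291.376,95.832) (closed)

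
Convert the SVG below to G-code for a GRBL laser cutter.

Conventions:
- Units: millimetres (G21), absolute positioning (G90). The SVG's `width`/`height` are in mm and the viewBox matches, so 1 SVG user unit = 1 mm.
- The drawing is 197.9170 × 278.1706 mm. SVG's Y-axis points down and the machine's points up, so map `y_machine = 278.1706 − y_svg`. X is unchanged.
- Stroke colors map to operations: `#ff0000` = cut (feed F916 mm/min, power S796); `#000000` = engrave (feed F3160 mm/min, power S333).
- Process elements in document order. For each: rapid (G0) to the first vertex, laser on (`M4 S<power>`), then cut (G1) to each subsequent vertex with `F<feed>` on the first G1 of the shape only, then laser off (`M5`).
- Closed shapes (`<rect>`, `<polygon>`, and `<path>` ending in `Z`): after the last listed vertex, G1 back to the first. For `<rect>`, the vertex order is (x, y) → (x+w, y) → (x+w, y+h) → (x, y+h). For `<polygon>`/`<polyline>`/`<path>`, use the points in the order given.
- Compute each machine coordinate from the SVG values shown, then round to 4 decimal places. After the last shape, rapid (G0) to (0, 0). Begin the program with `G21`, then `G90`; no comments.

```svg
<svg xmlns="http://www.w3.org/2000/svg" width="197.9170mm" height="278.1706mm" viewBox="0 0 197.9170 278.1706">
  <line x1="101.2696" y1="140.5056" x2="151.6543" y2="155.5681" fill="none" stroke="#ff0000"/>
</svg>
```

Since the viewBox matches the mm dimensions, user units are millimetres directly. The only transform is the Y-flip y_m = 278.1706 − y_svg.

Shape 1 is a line segment drawn with `<line>`. Its stroke #ff0000 means cut at S796, F916. After flipping Y the toolpath is (101.2696,137.6650) → (151.6543,122.6025).

G21
G90
G0 X101.2696 Y137.6650
M4 S796
G1 X151.6543 Y122.6025 F916
M5
G0 X0.0000 Y0.0000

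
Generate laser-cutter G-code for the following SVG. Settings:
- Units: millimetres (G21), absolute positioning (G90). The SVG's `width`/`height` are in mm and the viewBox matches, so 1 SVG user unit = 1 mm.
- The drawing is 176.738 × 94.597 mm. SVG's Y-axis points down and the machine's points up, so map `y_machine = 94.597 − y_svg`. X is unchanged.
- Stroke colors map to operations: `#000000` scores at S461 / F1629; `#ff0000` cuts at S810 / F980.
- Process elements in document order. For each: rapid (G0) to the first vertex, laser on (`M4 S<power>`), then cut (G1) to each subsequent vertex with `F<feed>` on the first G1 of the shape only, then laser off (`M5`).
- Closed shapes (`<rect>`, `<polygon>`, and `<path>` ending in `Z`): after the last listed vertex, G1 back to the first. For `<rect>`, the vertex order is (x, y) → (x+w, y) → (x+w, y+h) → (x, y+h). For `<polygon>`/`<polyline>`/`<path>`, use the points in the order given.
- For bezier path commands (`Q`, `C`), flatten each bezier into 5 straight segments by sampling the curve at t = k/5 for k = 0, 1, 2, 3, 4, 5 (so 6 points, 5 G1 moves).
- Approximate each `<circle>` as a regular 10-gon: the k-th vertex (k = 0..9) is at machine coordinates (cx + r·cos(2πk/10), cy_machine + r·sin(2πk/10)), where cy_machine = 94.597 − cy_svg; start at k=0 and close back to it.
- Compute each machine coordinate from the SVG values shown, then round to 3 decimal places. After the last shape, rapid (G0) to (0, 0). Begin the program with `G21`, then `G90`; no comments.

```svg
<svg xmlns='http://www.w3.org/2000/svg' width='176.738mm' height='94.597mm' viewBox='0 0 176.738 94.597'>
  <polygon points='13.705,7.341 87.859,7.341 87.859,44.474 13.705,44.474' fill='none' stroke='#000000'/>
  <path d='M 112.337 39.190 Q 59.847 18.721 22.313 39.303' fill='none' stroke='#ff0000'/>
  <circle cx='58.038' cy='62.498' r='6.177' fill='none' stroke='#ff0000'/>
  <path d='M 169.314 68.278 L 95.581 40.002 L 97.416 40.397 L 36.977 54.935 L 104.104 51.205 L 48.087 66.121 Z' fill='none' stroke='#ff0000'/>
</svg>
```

1 u = 1 mm; y_m = 94.597 − y.

[1] `<polygon>` rectangle, #000000→score S461 F1629: (13.705,87.256) → (87.859,87.256) → (87.859,50.123) → (13.705,50.123) → (13.705,87.256) (closed)

[2] `<path>` quadratic bezier, #ff0000→cut S810 F980: (112.337,55.407) → (91.939,61.953) → (72.738,65.214) → (54.733,65.191) → (37.925,61.885) → (22.313,55.294)

[3] `<circle>` circle, #ff0000→cut S810 F980: (64.215,32.099) → (63.035,35.730) → (59.947,37.974) → (56.129,37.974) → (53.041,35.730) → (51.861,32.099) → (53.041,28.468) → (56.129,26.224) → (59.947,26.224) → (63.035,28.468) → (64.215,32.099) (closed)

[4] `<path>` closed polygon, #ff0000→cut S810 F980: (169.314,26.319) → (95.581,54.595) → (97.416,54.200) → (36.977,39.662) → (104.104,43.392) → (48.087,28.476) → (169.314,26.319) (closed)

G21
G90
G0 X13.705 Y87.256
M4 S461
G1 X87.859 Y87.256 F1629
G1 X87.859 Y50.123
G1 X13.705 Y50.123
G1 X13.705 Y87.256
M5
G0 X112.337 Y55.407
M4 S810
G1 X91.939 Y61.953 F980
G1 X72.738 Y65.214
G1 X54.733 Y65.191
G1 X37.925 Y61.885
G1 X22.313 Y55.294
M5
G0 X64.215 Y32.099
M4 S810
G1 X63.035 Y35.730 F980
G1 X59.947 Y37.974
G1 X56.129 Y37.974
G1 X53.041 Y35.730
G1 X51.861 Y32.099
G1 X53.041 Y28.468
G1 X56.129 Y26.224
G1 X59.947 Y26.224
G1 X63.035 Y28.468
G1 X64.215 Y32.099
M5
G0 X169.314 Y26.319
M4 S810
G1 X95.581 Y54.595 F980
G1 X97.416 Y54.200
G1 X36.977 Y39.662
G1 X104.104 Y43.392
G1 X48.087 Y28.476
G1 X169.314 Y26.319
M5
G0 X0.000 Y0.000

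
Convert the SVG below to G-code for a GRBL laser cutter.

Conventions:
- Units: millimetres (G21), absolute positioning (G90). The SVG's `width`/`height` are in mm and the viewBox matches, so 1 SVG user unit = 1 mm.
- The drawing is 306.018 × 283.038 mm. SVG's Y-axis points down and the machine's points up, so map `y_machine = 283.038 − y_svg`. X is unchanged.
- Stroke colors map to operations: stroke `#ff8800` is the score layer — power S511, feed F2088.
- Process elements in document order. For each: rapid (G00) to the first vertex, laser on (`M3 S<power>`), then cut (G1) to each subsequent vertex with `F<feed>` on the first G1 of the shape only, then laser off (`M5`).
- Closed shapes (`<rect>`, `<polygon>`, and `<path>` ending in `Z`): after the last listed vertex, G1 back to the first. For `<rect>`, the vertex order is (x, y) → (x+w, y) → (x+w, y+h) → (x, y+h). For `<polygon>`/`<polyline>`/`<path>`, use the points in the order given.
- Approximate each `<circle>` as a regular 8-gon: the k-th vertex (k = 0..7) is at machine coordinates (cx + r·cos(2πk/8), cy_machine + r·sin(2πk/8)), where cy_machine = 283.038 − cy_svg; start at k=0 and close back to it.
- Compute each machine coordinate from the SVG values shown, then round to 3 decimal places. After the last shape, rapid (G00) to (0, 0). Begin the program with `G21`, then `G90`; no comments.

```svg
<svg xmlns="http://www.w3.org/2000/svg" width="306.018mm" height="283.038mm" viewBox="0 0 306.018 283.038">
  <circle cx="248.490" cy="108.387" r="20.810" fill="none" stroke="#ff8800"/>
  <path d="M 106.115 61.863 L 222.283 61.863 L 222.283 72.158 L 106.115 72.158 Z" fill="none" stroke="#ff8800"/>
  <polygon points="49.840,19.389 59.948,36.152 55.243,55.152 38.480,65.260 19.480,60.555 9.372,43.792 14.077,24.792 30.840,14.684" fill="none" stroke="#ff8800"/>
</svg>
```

Since the viewBox matches the mm dimensions, user units are millimetres directly. The only transform is the Y-flip y_m = 283.038 − y_svg.

Shape 1 is a circle drawn with `<circle>`. Its stroke #ff8800 means score at S511, F2088. After flipping Y the toolpath is (269.300,174.651) → (263.205,189.366) → (248.490,195.461) → (233.775,189.366) → (227.680,174.651) → (233.775,159.936) → (248.490,153.841) → (263.205,159.936) → (269.300,174.651), returning to the start.

Shape 2 is a rectangle drawn with `<path>`. Its stroke #ff8800 means score at S511, F2088. After flipping Y the toolpath is (106.115,221.175) → (222.283,221.175) → (222.283,210.880) → (106.115,210.880) → (106.115,221.175), returning to the start.

Shape 3 is a regular polygon drawn with `<polygon>`. Its stroke #ff8800 means score at S511, F2088. After flipping Y the toolpath is (49.840,263.649) → (59.948,246.886) → (55.243,227.886) → (38.480,217.778) → (19.480,222.483) → (9.372,239.246) → (14.077,258.246) → (30.840,268.354) → (49.840,263.649), returning to the start.

G21
G90
G00 X269.300 Y174.651
M3 S511
G1 X263.205 Y189.366 F2088
G1 X248.490 Y195.461
G1 X233.775 Y189.366
G1 X227.680 Y174.651
G1 X233.775 Y159.936
G1 X248.490 Y153.841
G1 X263.205 Y159.936
G1 X269.300 Y174.651
M5
G00 X106.115 Y221.175
M3 S511
G1 X222.283 Y221.175 F2088
G1 X222.283 Y210.880
G1 X106.115 Y210.880
G1 X106.115 Y221.175
M5
G00 X49.840 Y263.649
M3 S511
G1 X59.948 Y246.886 F2088
G1 X55.243 Y227.886
G1 X38.480 Y217.778
G1 X19.480 Y222.483
G1 X9.372 Y239.246
G1 X14.077 Y258.246
G1 X30.840 Y268.354
G1 X49.840 Y263.649
M5
G00 X0.000 Y0.000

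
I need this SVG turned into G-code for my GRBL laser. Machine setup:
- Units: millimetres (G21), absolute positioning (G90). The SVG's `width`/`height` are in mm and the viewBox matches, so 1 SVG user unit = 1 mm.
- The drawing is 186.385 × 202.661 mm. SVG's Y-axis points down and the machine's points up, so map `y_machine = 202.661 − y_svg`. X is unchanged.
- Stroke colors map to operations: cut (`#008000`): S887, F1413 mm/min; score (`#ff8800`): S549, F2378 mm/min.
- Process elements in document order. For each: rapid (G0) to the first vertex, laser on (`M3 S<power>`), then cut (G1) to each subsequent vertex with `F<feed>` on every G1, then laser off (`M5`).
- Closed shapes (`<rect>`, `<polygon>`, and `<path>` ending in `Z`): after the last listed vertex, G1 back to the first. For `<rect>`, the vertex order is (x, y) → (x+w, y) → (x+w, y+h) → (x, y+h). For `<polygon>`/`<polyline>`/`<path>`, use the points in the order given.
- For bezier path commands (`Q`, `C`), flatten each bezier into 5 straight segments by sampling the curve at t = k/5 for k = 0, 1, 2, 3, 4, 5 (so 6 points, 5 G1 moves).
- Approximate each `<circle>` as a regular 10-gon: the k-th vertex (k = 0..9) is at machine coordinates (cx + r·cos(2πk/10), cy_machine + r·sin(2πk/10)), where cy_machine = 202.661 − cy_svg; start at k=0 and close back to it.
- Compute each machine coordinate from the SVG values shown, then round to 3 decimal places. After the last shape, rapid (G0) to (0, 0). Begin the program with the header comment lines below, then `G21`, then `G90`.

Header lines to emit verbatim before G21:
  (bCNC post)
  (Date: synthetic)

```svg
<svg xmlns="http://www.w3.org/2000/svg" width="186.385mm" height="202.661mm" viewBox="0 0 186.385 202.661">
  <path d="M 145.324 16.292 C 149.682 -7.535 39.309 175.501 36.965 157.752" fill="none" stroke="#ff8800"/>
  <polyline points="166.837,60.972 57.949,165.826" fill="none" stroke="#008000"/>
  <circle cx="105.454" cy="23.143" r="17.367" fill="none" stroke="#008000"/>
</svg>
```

viewBox `0 0 186.385 202.661` with mm width/height → 1 unit = 1 mm. Flip: y_m = 202.661 − y_svg.

**Shape 1** — `<path>` cubic bezier, stroke `#ff8800` → score (S549, F2378). Control points (SVG): P0=(145.324,16.292), P1=(149.682,-7.535), P2=(39.309,175.501), P3=(36.965,157.752); sampled at t=k/5. Machine vertices: (145.324,186.369) → (135.953,179.103) → (109.739,141.757) → (77.375,93.898) → (49.553,55.093) → (36.965,44.909). Open path.

**Shape 2** — `<polyline>` line segment, stroke `#008000` → cut (S887, F1413). Machine vertices: (166.837,141.689) → (57.949,36.835). Open path.

**Shape 3** — `<circle>` circle, stroke `#008000` → cut (S887, F1413). Machine vertices: (122.821,179.518) → (119.504,189.726) → (110.821,196.035) → (100.087,196.035) → (91.404,189.726) → (88.087,179.518) → (91.404,169.310) → (100.087,163.001) → (110.821,163.001) → (119.504,169.310) → (122.821,179.518). Closed: final G1 returns to the first vertex.

(bCNC post)
(Date: synthetic)
G21
G90
G0 X145.324 Y186.369
M3 S549
G1 X135.953 Y179.103 F2378
G1 X109.739 Y141.757 F2378
G1 X77.375 Y93.898 F2378
G1 X49.553 Y55.093 F2378
G1 X36.965 Y44.909 F2378
M5
G0 X166.837 Y141.689
M3 S887
G1 X57.949 Y36.835 F1413
M5
G0 X122.821 Y179.518
M3 S887
G1 X119.504 Y189.726 F1413
G1 X110.821 Y196.035 F1413
G1 X100.087 Y196.035 F1413
G1 X91.404 Y189.726 F1413
G1 X88.087 Y179.518 F1413
G1 X91.404 Y169.310 F1413
G1 X100.087 Y163.001 F1413
G1 X110.821 Y163.001 F1413
G1 X119.504 Y169.310 F1413
G1 X122.821 Y179.518 F1413
M5
G0 X0.000 Y0.000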